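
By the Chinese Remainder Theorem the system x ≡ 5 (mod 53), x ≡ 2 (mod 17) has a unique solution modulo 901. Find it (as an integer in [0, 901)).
The moduli 53, 17 are pairwise coprime, so by the CRT there is a unique solution mod 53·17 = 901.
Solve by successive substitution. Start with x ≡ 5 (mod 53).
  Combine with x ≡ 2 (mod 17): write x = 5 + 53·t and require 5 + 53·t ≡ 2 (mod 17), i.e. 53·t ≡ 2 − 5 ≡ 14 (mod 17). Since 53^(−1) ≡ 9 (mod 17) (53 ≡ 2 (mod 17)), t ≡ 9·14 ≡ 7 (mod 17). So x ≡ 5 + 53·7 = 376 (mod 901).
Unique solution in [0, 901): x = 376.

Final answer: x ≡ 376 (mod 901); the representative in [0, 901) is 376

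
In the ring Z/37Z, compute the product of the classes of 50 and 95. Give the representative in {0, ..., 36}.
14

Reduce the factors first: 50 ≡ 13, 95 ≡ 21 (mod 37), so 50 · 95 ≡ 13 · 21 (mod 37). 13 · 21 = 273. Dividing by 37: 273 = 7·37 + 14. So (50 · 95) mod 37 = 14.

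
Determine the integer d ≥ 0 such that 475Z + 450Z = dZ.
In the PID Z, (a, b) is generated by gcd(a, b). Compute gcd(475, 450) with the extended Euclidean algorithm, tracking rows (r, s, t) with s·475 + t·450 = r:
  row A: (475, 1, 0)   [1·475 + 0·450 = 475]
  row B: (450, 0, 1)   [0·475 + 1·450 = 450]
  475 = 1·450 + 25   → row C = row A − 1·row B = (25, 1, −1)   [check: 1·475 − 1·450 = 25]
  450 = 18·25 + 0   → remainder 0, stop. gcd = 25 (last nonzero row C).
So gcd(475, 450) = 25, with Bézout identity 1·475 − 1·450 = 25. Containment (⊇): the Bézout identity exhibits 25 as an element of (475, 450), giving (25) ⊆ (475, 450). Containment (⊆): since 25 | 475 and 25 | 450 (475 = 25·19, 450 = 25·18), every Z-linear combination of 475 and 450 is divisible by 25, so (475, 450) ⊆ (25). Therefore (475, 450) = (25), d = 25.

Final answer: (475, 450) = (25); d = 25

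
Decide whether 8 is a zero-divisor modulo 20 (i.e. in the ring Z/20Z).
YES

gcd(8, 20) = 4 > 1, so 8 is not a unit in Z/20Z. In Z/nZ every nonzero non-unit is a zero-divisor: explicitly, take b = 20/gcd = 5 ≠ 0 (mod 20); then 8·5 = 40 = 2·20, i.e. 8·5 ≡ 0 (mod 20). So 8 is a zero-divisor.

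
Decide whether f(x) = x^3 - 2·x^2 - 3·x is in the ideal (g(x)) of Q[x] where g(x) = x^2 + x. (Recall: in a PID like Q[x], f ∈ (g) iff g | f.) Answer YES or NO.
YES

In Q[x] the ideal (g) consists of all multiples of g, so f ∈ (g) iff g | f, i.e. iff the remainder of f on division by g is 0. Divide f by g (g is monic, so eliminate the leading term of the running remainder at each step):
  leading term x^3: subtract (x)·g(x) = x^3 + x^2, leaving -3·x^2 - 3·x
  leading term -3·x^2: subtract (-3)·g(x) = -3·x^2 - 3·x, leaving 0
The remainder is 0, so f(x) = g(x) · h(x) with h(x) = x - 3. Hence g | f, i.e. f ∈ (g).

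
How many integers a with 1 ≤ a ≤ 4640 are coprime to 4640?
The number of a ∈ {1, ..., 4640} with gcd(a, 4640) = 1 is by definition Euler's totient φ(4640). φ is multiplicative, with φ(p^e) = p^e − p^(e−1). Factorise 4640 = 2^5 · 5 · 29. Then
  φ(4640) = (2^5 − 2^4) · (5 − 1) · (29 − 1) = 16 · 4 · 28 = 1792.
So there are 1792 such integers.

Final answer: 1792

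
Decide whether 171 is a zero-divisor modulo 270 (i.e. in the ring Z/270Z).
YES

gcd(171, 270) = 9 > 1, so 171 is not a unit in Z/270Z. In Z/nZ every nonzero non-unit is a zero-divisor: explicitly, take b = 270/gcd = 30 ≠ 0 (mod 270); then 171·30 = 5130 = 19·270, i.e. 171·30 ≡ 0 (mod 270). So 171 is a zero-divisor.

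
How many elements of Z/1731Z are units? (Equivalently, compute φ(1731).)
Z/1731Z has φ(1731) = 1152 units

An element a ∈ Z/1731Z is a unit iff gcd(a, 1731) = 1, so the number of units is φ(1731). φ is multiplicative, with φ(p^e) = p^e − p^(e−1). Factorise 1731 = 3 · 577. Then
  φ(1731) = (3 − 1) · (577 − 1) = 2 · 576 = 1152.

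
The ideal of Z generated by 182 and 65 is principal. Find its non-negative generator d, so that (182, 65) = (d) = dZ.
In the PID Z, (a, b) is generated by gcd(a, b). Compute gcd(182, 65) with the extended Euclidean algorithm, tracking rows (r, s, t) with s·182 + t·65 = r:
  row A: (182, 1, 0)   [1·182 + 0·65 = 182]
  row B: (65, 0, 1)   [0·182 + 1·65 = 65]
  182 = 2·65 + 52   → row C = row A − 2·row B = (52, 1, −2)   [check: 1·182 − 2·65 = 52]
  65 = 1·52 + 13   → row D = row B − 1·row C = (13, −1, 3)   [check: −1·182 + 3·65 = 13]
  52 = 4·13 + 0   → remainder 0, stop. gcd = 13 (last nonzero row D).
So gcd(182, 65) = 13, with Bézout identity −1·182 + 3·65 = 13. Containment (⊇): the Bézout identity exhibits 13 as an element of (182, 65), giving (13) ⊆ (182, 65). Containment (⊆): since 13 | 182 and 13 | 65 (182 = 13·14, 65 = 13·5), every Z-linear combination of 182 and 65 is divisible by 13, so (182, 65) ⊆ (13). Therefore (182, 65) = (13), d = 13.

Final answer: (182, 65) = (13); d = 13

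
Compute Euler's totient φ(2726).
φ is multiplicative, with φ(p^e) = p^e − p^(e−1). Factorise 2726 = 2 · 29 · 47. Then
  φ(2726) = (2 − 1) · (29 − 1) · (47 − 1) = 1 · 28 · 46 = 1288.

Final answer: φ(2726) = 1288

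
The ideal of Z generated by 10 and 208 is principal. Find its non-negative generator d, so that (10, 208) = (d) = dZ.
(10, 208) = (2); d = 2

In the PID Z, (a, b) is generated by gcd(a, b). Compute gcd(208, 10) with the extended Euclidean algorithm, tracking rows (r, s, t) with s·208 + t·10 = r:
  row A: (208, 1, 0)   [1·208 + 0·10 = 208]
  row B: (10, 0, 1)   [0·208 + 1·10 = 10]
  208 = 20·10 + 8   → row C = row A − 20·row B = (8, 1, −20)   [check: 1·208 − 20·10 = 8]
  10 = 1·8 + 2   → row D = row B − 1·row C = (2, −1, 21)   [check: −1·208 + 21·10 = 2]
  8 = 4·2 + 0   → remainder 0, stop. gcd = 2 (last nonzero row D).
So gcd(10, 208) = 2, with Bézout identity −1·208 + 21·10 = 2. Containment (⊇): the Bézout identity exhibits 2 as an element of (10, 208), giving (2) ⊆ (10, 208). Containment (⊆): since 2 | 10 and 2 | 208 (10 = 2·5, 208 = 2·104), every Z-linear combination of 10 and 208 is divisible by 2, so (10, 208) ⊆ (2). Therefore (10, 208) = (2), d = 2.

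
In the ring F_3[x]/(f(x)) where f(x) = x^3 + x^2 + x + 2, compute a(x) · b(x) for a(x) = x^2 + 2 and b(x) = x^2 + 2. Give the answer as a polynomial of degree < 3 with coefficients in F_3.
a · b ≡ x^2 + 2·x (mod f(x))

Multiply as integer polynomials: a · b = x^4 + 4·x^2 + 4. Reducing coefficients mod 3: a · b ≡ x^4 + x^2 + 1. Now divide by f(x) = x^3 + x^2 + x + 2 in F_3[x], eliminating the leading term at each step:
  leading term x^4: subtract (x)·f(x) = x^4 + x^3 + x^2 + 2·x, leaving 2·x^3 + x + 1 (coefficients mod 3)
  leading term 2·x^3: subtract (2)·f(x) = 2·x^3 + 2·x^2 + 2·x + 1, leaving x^2 + 2·x (coefficients mod 3)
The degree is now < 3, so this is the remainder. Hence a · b ≡ x^2 + 2·x in F_3[x]/(f).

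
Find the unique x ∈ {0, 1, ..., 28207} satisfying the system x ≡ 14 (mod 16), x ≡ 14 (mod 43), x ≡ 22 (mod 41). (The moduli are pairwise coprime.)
x ≡ 21342 (mod 28208); the representative in [0, 28208) is 21342

The moduli 16, 43, 41 are pairwise coprime, so by the CRT there is a unique solution mod 16·43·41 = 28208.
Solve by successive substitution. Start with x ≡ 14 (mod 16).
  Combine with x ≡ 14 (mod 43): write x = 14 + 16·t and require 14 + 16·t ≡ 14 (mod 43), i.e. 16·t ≡ 14 − 14 ≡ 0 (mod 43). Since 16^(−1) ≡ 35 (mod 43), t ≡ 35·0 ≡ 0 (mod 43). So x ≡ 14 + 16·0 = 14 (mod 688).
  Combine with x ≡ 22 (mod 41): write x = 14 + 688·t and require 14 + 688·t ≡ 22 (mod 41), i.e. 688·t ≡ 22 − 14 ≡ 8 (mod 41). Since 688^(−1) ≡ 9 (mod 41) (688 ≡ 32 (mod 41)), t ≡ 9·8 ≡ 31 (mod 41). So x ≡ 14 + 688·31 = 21342 (mod 28208).
Unique solution in [0, 28208): x = 21342.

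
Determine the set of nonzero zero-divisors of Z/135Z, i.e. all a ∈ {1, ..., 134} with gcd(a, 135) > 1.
nonzero zero-divisors of Z/135Z = {3, 5, 6, 9, 10, 12, 15, 18, 20, 21, 24, 25, 27, 30, 33, 35, 36, 39, 40, 42, 45, 48, 50, 51, 54, 55, 57, 60, 63, 65, 66, 69, 70, 72, 75, 78, 80, 81, 84, 85, 87, 90, 93, 95, 96, 99, 100, 102, 105, 108, 110, 111, 114, 115, 117, 120, 123, 125, 126, 129, 130, 132}

An element a ∈ Z/135Z (with a ≠ 0) is a zero-divisor iff gcd(a, 135) > 1 (because a is a unit precisely when gcd(a, n) = 1, and in Z/nZ every nonzero, non-unit element is a zero-divisor). Scan a = 1, ..., 134 and keep those with gcd(a, 135) > 1:
  gcd(3, 135) = 3, gcd(5, 135) = 5, gcd(6, 135) = 3, gcd(9, 135) = 9, gcd(10, 135) = 5, gcd(12, 135) = 3, gcd(15, 135) = 15, gcd(18, 135) = 9, gcd(20, 135) = 5, gcd(21, 135) = 3, gcd(24, 135) = 3, gcd(25, 135) = 5, gcd(27, 135) = 27, gcd(30, 135) = 15, gcd(33, 135) = 3, gcd(35, 135) = 5, gcd(36, 135) = 9, gcd(39, 135) = 3, gcd(40, 135) = 5, gcd(42, 135) = 3, gcd(45, 135) = 45, gcd(48, 135) = 3, gcd(50, 135) = 5, gcd(51, 135) = 3, gcd(54, 135) = 27, gcd(55, 135) = 5, gcd(57, 135) = 3, gcd(60, 135) = 15, gcd(63, 135) = 9, gcd(65, 135) = 5, gcd(66, 135) = 3, gcd(69, 135) = 3, gcd(70, 135) = 5, gcd(72, 135) = 9, gcd(75, 135) = 15, gcd(78, 135) = 3, gcd(80, 135) = 5, gcd(81, 135) = 27, gcd(84, 135) = 3, gcd(85, 135) = 5, gcd(87, 135) = 3, gcd(90, 135) = 45, gcd(93, 135) = 3, gcd(95, 135) = 5, gcd(96, 135) = 3, gcd(99, 135) = 9, gcd(100, 135) = 5, gcd(102, 135) = 3, gcd(105, 135) = 15, gcd(108, 135) = 27, gcd(110, 135) = 5, gcd(111, 135) = 3, gcd(114, 135) = 3, gcd(115, 135) = 5, gcd(117, 135) = 9, gcd(120, 135) = 15, gcd(123, 135) = 3, gcd(125, 135) = 5, gcd(126, 135) = 9, gcd(129, 135) = 3, gcd(130, 135) = 5, gcd(132, 135) = 3.
All other a ∈ {1, ..., 134} have gcd(a, 135) = 1 and are units. So the nonzero zero-divisors are exactly the 62 values of a appearing in this scan.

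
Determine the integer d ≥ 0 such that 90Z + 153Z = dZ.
(90, 153) = (9); d = 9

In the PID Z, (a, b) is generated by gcd(a, b). Compute gcd(153, 90) with the extended Euclidean algorithm, tracking rows (r, s, t) with s·153 + t·90 = r:
  row A: (153, 1, 0)   [1·153 + 0·90 = 153]
  row B: (90, 0, 1)   [0·153 + 1·90 = 90]
  153 = 1·90 + 63   → row C = row A − 1·row B = (63, 1, −1)   [check: 1·153 − 1·90 = 63]
  90 = 1·63 + 27   → row D = row B − 1·row C = (27, −1, 2)   [check: −1·153 + 2·90 = 27]
  63 = 2·27 + 9   → row E = row C − 2·row D = (9, 3, −5)   [check: 3·153 − 5·90 = 9]
  27 = 3·9 + 0   → remainder 0, stop. gcd = 9 (last nonzero row E).
So gcd(90, 153) = 9, with Bézout identity 3·153 − 5·90 = 9. Containment (⊇): the Bézout identity exhibits 9 as an element of (90, 153), giving (9) ⊆ (90, 153). Containment (⊆): since 9 | 90 and 9 | 153 (90 = 9·10, 153 = 9·17), every Z-linear combination of 90 and 153 is divisible by 9, so (90, 153) ⊆ (9). Therefore (90, 153) = (9), d = 9.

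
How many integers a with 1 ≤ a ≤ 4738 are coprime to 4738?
2244

The number of a ∈ {1, ..., 4738} with gcd(a, 4738) = 1 is by definition Euler's totient φ(4738). φ is multiplicative, with φ(p^e) = p^e − p^(e−1). Factorise 4738 = 2 · 23 · 103. Then
  φ(4738) = (2 − 1) · (23 − 1) · (103 − 1) = 1 · 22 · 102 = 2244.
So there are 2244 such integers.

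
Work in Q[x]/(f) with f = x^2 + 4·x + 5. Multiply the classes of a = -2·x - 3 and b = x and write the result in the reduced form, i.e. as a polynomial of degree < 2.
a · b ≡ 5·x + 10 (mod f(x))

First multiply in Q[x] without reducing: a · b = -2·x^2 - 3·x. Now divide by f(x) = x^2 + 4·x + 5, eliminating the leading term at each step:
  leading term -2·x^2: subtract (-2)·f(x) = -2·x^2 - 8·x - 10, leaving 5·x + 10
The degree is now < 2, so this is the remainder. Hence a · b ≡ 5·x + 10 in Q[x]/(f).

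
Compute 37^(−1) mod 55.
37^(−1) ≡ 3 (mod 55)

Apply the extended Euclidean algorithm to (55, 37), tracking rows (r, s, t) with s·55 + t·37 = r. Each division r_prev = q·r_cur + r_new produces the new row as (previous row) − q·(current row):
  row A: (55, 1, 0)   [1·55 + 0·37 = 55]
  row B: (37, 0, 1)   [0·55 + 1·37 = 37]
  55 = 1·37 + 18   → row C = row A − 1·row B = (18, 1, −1)   [check: 1·55 − 1·37 = 18]
  37 = 2·18 + 1   → row D = row B − 2·row C = (1, −2, 3)   [check: −2·55 + 3·37 = 1]
  18 = 18·1 + 0   → remainder 0, stop. gcd = 1 (last nonzero row D).
The gcd is 1, so 37 is invertible mod 55. The last nonzero row gives −2·55 + 3·37 = 1, so t = 3. So 37^(−1) ≡ 3 (mod 55). Verify: 37 · 3 = 111 ≡ 1 (mod 55). ✓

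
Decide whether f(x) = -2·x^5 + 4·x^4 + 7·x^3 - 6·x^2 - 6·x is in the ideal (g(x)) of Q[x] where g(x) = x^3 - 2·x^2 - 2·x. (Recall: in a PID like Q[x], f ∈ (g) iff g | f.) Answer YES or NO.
YES

In Q[x] the ideal (g) consists of all multiples of g, so f ∈ (g) iff g | f, i.e. iff the remainder of f on division by g is 0. Divide f by g (g is monic, so eliminate the leading term of the running remainder at each step):
  leading term -2·x^5: subtract (-2·x^2)·g(x) = -2·x^5 + 4·x^4 + 4·x^3, leaving 3·x^3 - 6·x^2 - 6·x
  leading term 3·x^3: subtract (3)·g(x) = 3·x^3 - 6·x^2 - 6·x, leaving 0
The remainder is 0, so f(x) = g(x) · h(x) with h(x) = 3 - 2·x^2. Hence g | f, i.e. f ∈ (g).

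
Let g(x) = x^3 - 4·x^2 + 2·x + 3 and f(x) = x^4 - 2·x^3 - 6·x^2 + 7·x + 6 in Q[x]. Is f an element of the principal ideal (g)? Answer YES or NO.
YES

In Q[x] the ideal (g) consists of all multiples of g, so f ∈ (g) iff g | f, i.e. iff the remainder of f on division by g is 0. Divide f by g (g is monic, so eliminate the leading term of the running remainder at each step):
  leading term x^4: subtract (x)·g(x) = x^4 - 4·x^3 + 2·x^2 + 3·x, leaving 2·x^3 - 8·x^2 + 4·x + 6
  leading term 2·x^3: subtract (2)·g(x) = 2·x^3 - 8·x^2 + 4·x + 6, leaving 0
The remainder is 0, so f(x) = g(x) · h(x) with h(x) = x + 2. Hence g | f, i.e. f ∈ (g).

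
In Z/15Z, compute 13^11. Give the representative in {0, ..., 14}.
Use repeated squaring. Binary(11) = 1011. Walk through the bits of the exponent 11 left-to-right: at each bit after the leading one, square the running value, then multiply by 13 if the bit is 1 (always reducing mod 15):
  bit 1 = 1 (leading): start with 13.
  bit 2 = 0: square 13^2 = 169 ≡ 4 (mod 15).
  bit 3 = 1: square 4^2 = 16 ≡ 1; bit is 1, so multiply 1·13 = 13 (mod 15).
  bit 4 = 1: square 13^2 = 169 ≡ 4; bit is 1, so multiply 4·13 = 52 ≡ 7 (mod 15).
Final value: 13^11 ≡ 7 (mod 15).

Final answer: 7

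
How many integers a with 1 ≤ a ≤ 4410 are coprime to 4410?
1008

The number of a ∈ {1, ..., 4410} with gcd(a, 4410) = 1 is by definition Euler's totient φ(4410). φ is multiplicative, with φ(p^e) = p^e − p^(e−1). Factorise 4410 = 2 · 3^2 · 5 · 7^2. Then
  φ(4410) = (2 − 1) · (3^2 − 3^1) · (5 − 1) · (7^2 − 7^1) = 1 · 6 · 4 · 42 = 1008.
So there are 1008 such integers.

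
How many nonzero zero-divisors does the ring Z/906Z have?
Z/906Z has 605 nonzero zero-divisors

In Z/906Z each nonzero element is either a unit (gcd with 906 is 1) or a zero-divisor (gcd > 1). The number of units is φ(906): factorise 906 = 2 · 3 · 151, so φ(906) = (2 − 1) · (3 − 1) · (151 − 1) = 1 · 2 · 150 = 300. The nonzero elements number 906 − 1 = 905. Hence the nonzero zero-divisors number 905 − 300 = 605.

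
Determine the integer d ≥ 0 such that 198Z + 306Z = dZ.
In the PID Z, (a, b) is generated by gcd(a, b). Compute gcd(306, 198) with the extended Euclidean algorithm, tracking rows (r, s, t) with s·306 + t·198 = r:
  row A: (306, 1, 0)   [1·306 + 0·198 = 306]
  row B: (198, 0, 1)   [0·306 + 1·198 = 198]
  306 = 1·198 + 108   → row C = row A − 1·row B = (108, 1, −1)   [check: 1·306 − 1·198 = 108]
  198 = 1·108 + 90   → row D = row B − 1·row C = (90, −1, 2)   [check: −1·306 + 2·198 = 90]
  108 = 1·90 + 18   → row E = row C − 1·row D = (18, 2, −3)   [check: 2·306 − 3·198 = 18]
  90 = 5·18 + 0   → remainder 0, stop. gcd = 18 (last nonzero row E).
So gcd(198, 306) = 18, with Bézout identity 2·306 − 3·198 = 18. Containment (⊇): the Bézout identity exhibits 18 as an element of (198, 306), giving (18) ⊆ (198, 306). Containment (⊆): since 18 | 198 and 18 | 306 (198 = 18·11, 306 = 18·17), every Z-linear combination of 198 and 306 is divisible by 18, so (198, 306) ⊆ (18). Therefore (198, 306) = (18), d = 18.

Final answer: (198, 306) = (18); d = 18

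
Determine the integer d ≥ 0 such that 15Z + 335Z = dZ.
In the PID Z, (a, b) is generated by gcd(a, b). Compute gcd(335, 15) with the extended Euclidean algorithm, tracking rows (r, s, t) with s·335 + t·15 = r:
  row A: (335, 1, 0)   [1·335 + 0·15 = 335]
  row B: (15, 0, 1)   [0·335 + 1·15 = 15]
  335 = 22·15 + 5   → row C = row A − 22·row B = (5, 1, −22)   [check: 1·335 − 22·15 = 5]
  15 = 3·5 + 0   → remainder 0, stop. gcd = 5 (last nonzero row C).
So gcd(15, 335) = 5, with Bézout identity 1·335 − 22·15 = 5. Containment (⊇): the Bézout identity exhibits 5 as an element of (15, 335), giving (5) ⊆ (15, 335). Containment (⊆): since 5 | 15 and 5 | 335 (15 = 5·3, 335 = 5·67), every Z-linear combination of 15 and 335 is divisible by 5, so (15, 335) ⊆ (5). Therefore (15, 335) = (5), d = 5.

Final answer: (15, 335) = (5); d = 5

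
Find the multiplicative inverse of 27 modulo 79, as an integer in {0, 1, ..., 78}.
Apply the extended Euclidean algorithm to (79, 27), tracking rows (r, s, t) with s·79 + t·27 = r. Each division r_prev = q·r_cur + r_new produces the new row as (previous row) − q·(current row):
  row A: (79, 1, 0)   [1·79 + 0·27 = 79]
  row B: (27, 0, 1)   [0·79 + 1·27 = 27]
  79 = 2·27 + 25   → row C = row A − 2·row B = (25, 1, −2)   [check: 1·79 − 2·27 = 25]
  27 = 1·25 + 2   → row D = row B − 1·row C = (2, −1, 3)   [check: −1·79 + 3·27 = 2]
  25 = 12·2 + 1   → row E = row C − 12·row D = (1, 13, −38)   [check: 13·79 − 38·27 = 1]
  2 = 2·1 + 0   → remainder 0, stop. gcd = 1 (last nonzero row E).
The gcd is 1, so 27 is invertible mod 79. The last nonzero row gives 13·79 − 38·27 = 1, so t = −38. So 27^(−1) ≡ −38 ≡ 41 (mod 79). Verify: 27 · 41 = 1107 ≡ 1 (mod 79). ✓

Final answer: 27^(−1) ≡ 41 (mod 79)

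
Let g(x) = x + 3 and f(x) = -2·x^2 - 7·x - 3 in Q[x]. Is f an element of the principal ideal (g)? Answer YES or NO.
In Q[x] the ideal (g) consists of all multiples of g, so f ∈ (g) iff g | f, i.e. iff the remainder of f on division by g is 0. Divide f by g (g is monic, so eliminate the leading term of the running remainder at each step):
  leading term -2·x^2: subtract (-2·x)·g(x) = -2·x^2 - 6·x, leaving -x - 3
  leading term -x: subtract (-1)·g(x) = -x - 3, leaving 0
The remainder is 0, so f(x) = g(x) · h(x) with h(x) = -2·x - 1. Hence g | f, i.e. f ∈ (g).

Final answer: YES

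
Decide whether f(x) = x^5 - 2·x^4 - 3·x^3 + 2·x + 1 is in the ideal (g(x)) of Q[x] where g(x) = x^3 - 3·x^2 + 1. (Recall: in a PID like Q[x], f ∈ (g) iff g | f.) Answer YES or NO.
NO

In Q[x] the ideal (g) consists of all multiples of g, so f ∈ (g) iff g | f, i.e. iff the remainder of f on division by g is 0. Divide f by g (g is monic, so eliminate the leading term of the running remainder at each step):
  leading term x^5: subtract (x^2)·g(x) = x^5 - 3·x^4 + x^2, leaving x^4 - 3·x^3 - x^2 + 2·x + 1
  leading term x^4: subtract (x)·g(x) = x^4 - 3·x^3 + x, leaving -x^2 + x + 1
The remainder r(x) = -x^2 + x + 1 ≠ 0 (and deg r < deg g), so g ∤ f, i.e. f ∉ (g).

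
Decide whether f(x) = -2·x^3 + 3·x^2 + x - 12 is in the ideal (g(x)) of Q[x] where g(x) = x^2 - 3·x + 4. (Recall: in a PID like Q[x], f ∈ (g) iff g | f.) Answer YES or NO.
In Q[x] the ideal (g) consists of all multiples of g, so f ∈ (g) iff g | f, i.e. iff the remainder of f on division by g is 0. Divide f by g (g is monic, so eliminate the leading term of the running remainder at each step):
  leading term -2·x^3: subtract (-2·x)·g(x) = -2·x^3 + 6·x^2 - 8·x, leaving -3·x^2 + 9·x - 12
  leading term -3·x^2: subtract (-3)·g(x) = -3·x^2 + 9·x - 12, leaving 0
The remainder is 0, so f(x) = g(x) · h(x) with h(x) = -2·x - 3. Hence g | f, i.e. f ∈ (g).

Final answer: YES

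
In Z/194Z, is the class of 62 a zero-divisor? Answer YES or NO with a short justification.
gcd(62, 194) = 2 > 1, so 62 is not a unit in Z/194Z. In Z/nZ every nonzero non-unit is a zero-divisor: explicitly, take b = 194/gcd = 97 ≠ 0 (mod 194); then 62·97 = 6014 = 31·194, i.e. 62·97 ≡ 0 (mod 194). So 62 is a zero-divisor.

Final answer: YES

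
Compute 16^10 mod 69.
Use repeated squaring. Binary(10) = 1010. Walk through the bits of the exponent 10 left-to-right: at each bit after the leading one, square the running value, then multiply by 16 if the bit is 1 (always reducing mod 69):
  bit 1 = 1 (leading): start with 16.
  bit 2 = 0: square 16^2 = 256 ≡ 49 (mod 69).
  bit 3 = 1: square 49^2 = 2401 ≡ 55; bit is 1, so multiply 55·16 = 880 ≡ 52 (mod 69).
  bit 4 = 0: square 52^2 = 2704 ≡ 13 (mod 69).
Final value: 16^10 ≡ 13 (mod 69).

Final answer: 13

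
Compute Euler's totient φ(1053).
φ is multiplicative, with φ(p^e) = p^e − p^(e−1). Factorise 1053 = 3^4 · 13. Then
  φ(1053) = (3^4 − 3^3) · (13 − 1) = 54 · 12 = 648.

Final answer: φ(1053) = 648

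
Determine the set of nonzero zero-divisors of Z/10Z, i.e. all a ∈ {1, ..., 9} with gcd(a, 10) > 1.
nonzero zero-divisors of Z/10Z = {2, 4, 5, 6, 8}

An element a ∈ Z/10Z (with a ≠ 0) is a zero-divisor iff gcd(a, 10) > 1 (because a is a unit precisely when gcd(a, n) = 1, and in Z/nZ every nonzero, non-unit element is a zero-divisor). Scan a = 1, ..., 9 and keep those with gcd(a, 10) > 1:
  gcd(2, 10) = 2, gcd(4, 10) = 2, gcd(5, 10) = 5, gcd(6, 10) = 2, gcd(8, 10) = 2.
All other a ∈ {1, ..., 9} have gcd(a, 10) = 1 and are units. So the nonzero zero-divisors are exactly the 5 values of a appearing in this scan.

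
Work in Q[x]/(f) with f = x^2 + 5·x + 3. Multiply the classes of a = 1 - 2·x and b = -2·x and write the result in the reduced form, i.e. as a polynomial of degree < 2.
First multiply in Q[x] without reducing: a · b = 4·x^2 - 2·x. Now divide by f(x) = x^2 + 5·x + 3, eliminating the leading term at each step:
  leading term 4·x^2: subtract (4)·f(x) = 4·x^2 + 20·x + 12, leaving -22·x - 12
The degree is now < 2, so this is the remainder. Hence a · b ≡ -22·x - 12 in Q[x]/(f).

Final answer: a · b ≡ -22·x - 12 (mod f(x))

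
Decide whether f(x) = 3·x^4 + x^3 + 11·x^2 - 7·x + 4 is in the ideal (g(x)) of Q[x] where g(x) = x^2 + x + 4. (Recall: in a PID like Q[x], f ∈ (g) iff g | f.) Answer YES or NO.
YES

In Q[x] the ideal (g) consists of all multiples of g, so f ∈ (g) iff g | f, i.e. iff the remainder of f on division by g is 0. Divide f by g (g is monic, so eliminate the leading term of the running remainder at each step):
  leading term 3·x^4: subtract (3·x^2)·g(x) = 3·x^4 + 3·x^3 + 12·x^2, leaving -2·x^3 - x^2 - 7·x + 4
  leading term -2·x^3: subtract (-2·x)·g(x) = -2·x^3 - 2·x^2 - 8·x, leaving x^2 + x + 4
  leading term x^2: subtract (1)·g(x) = x^2 + x + 4, leaving 0
The remainder is 0, so f(x) = g(x) · h(x) with h(x) = 3·x^2 - 2·x + 1. Hence g | f, i.e. f ∈ (g).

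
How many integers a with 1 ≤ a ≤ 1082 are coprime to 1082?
The number of a ∈ {1, ..., 1082} with gcd(a, 1082) = 1 is by definition Euler's totient φ(1082). φ is multiplicative, with φ(p^e) = p^e − p^(e−1). Factorise 1082 = 2 · 541. Then
  φ(1082) = (2 − 1) · (541 − 1) = 1 · 540 = 540.
So there are 540 such integers.

Final answer: 540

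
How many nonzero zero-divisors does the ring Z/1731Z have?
Z/1731Z has 578 nonzero zero-divisors

In Z/1731Z each nonzero element is either a unit (gcd with 1731 is 1) or a zero-divisor (gcd > 1). The number of units is φ(1731): factorise 1731 = 3 · 577, so φ(1731) = (3 − 1) · (577 − 1) = 2 · 576 = 1152. The nonzero elements number 1731 − 1 = 1730. Hence the nonzero zero-divisors number 1730 − 1152 = 578.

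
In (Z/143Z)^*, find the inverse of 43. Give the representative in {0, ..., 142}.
43^(−1) ≡ 10 (mod 143)

Apply the extended Euclidean algorithm to (143, 43), tracking rows (r, s, t) with s·143 + t·43 = r. Each division r_prev = q·r_cur + r_new produces the new row as (previous row) − q·(current row):
  row A: (143, 1, 0)   [1·143 + 0·43 = 143]
  row B: (43, 0, 1)   [0·143 + 1·43 = 43]
  143 = 3·43 + 14   → row C = row A − 3·row B = (14, 1, −3)   [check: 1·143 − 3·43 = 14]
  43 = 3·14 + 1   → row D = row B − 3·row C = (1, −3, 10)   [check: −3·143 + 10·43 = 1]
  14 = 14·1 + 0   → remainder 0, stop. gcd = 1 (last nonzero row D).
The gcd is 1, so 43 is invertible mod 143. The last nonzero row gives −3·143 + 10·43 = 1, so t = 10. So 43^(−1) ≡ 10 (mod 143). Verify: 43 · 10 = 430 ≡ 1 (mod 143). ✓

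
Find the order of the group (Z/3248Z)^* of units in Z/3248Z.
(Z/3248Z)^* consists of the classes a with gcd(a, 3248) = 1, so its order is φ(3248). φ is multiplicative, with φ(p^e) = p^e − p^(e−1). Factorise 3248 = 2^4 · 7 · 29. Then
  φ(3248) = (2^4 − 2^3) · (7 − 1) · (29 − 1) = 8 · 6 · 28 = 1344.
Thus |(Z/3248Z)^*| = 1344.

Final answer: |(Z/3248Z)^*| = 1344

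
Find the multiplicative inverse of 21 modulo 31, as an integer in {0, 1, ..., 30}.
21^(−1) ≡ 3 (mod 31)

Apply the extended Euclidean algorithm to (31, 21), tracking rows (r, s, t) with s·31 + t·21 = r. Each division r_prev = q·r_cur + r_new produces the new row as (previous row) − q·(current row):
  row A: (31, 1, 0)   [1·31 + 0·21 = 31]
  row B: (21, 0, 1)   [0·31 + 1·21 = 21]
  31 = 1·21 + 10   → row C = row A − 1·row B = (10, 1, −1)   [check: 1·31 − 1·21 = 10]
  21 = 2·10 + 1   → row D = row B − 2·row C = (1, −2, 3)   [check: −2·31 + 3·21 = 1]
  10 = 10·1 + 0   → remainder 0, stop. gcd = 1 (last nonzero row D).
The gcd is 1, so 21 is invertible mod 31. The last nonzero row gives −2·31 + 3·21 = 1, so t = 3. So 21^(−1) ≡ 3 (mod 31). Verify: 21 · 3 = 63 ≡ 1 (mod 31). ✓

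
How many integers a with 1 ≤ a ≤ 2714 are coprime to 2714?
1276

The number of a ∈ {1, ..., 2714} with gcd(a, 2714) = 1 is by definition Euler's totient φ(2714). φ is multiplicative, with φ(p^e) = p^e − p^(e−1). Factorise 2714 = 2 · 23 · 59. Then
  φ(2714) = (2 − 1) · (23 − 1) · (59 − 1) = 1 · 22 · 58 = 1276.
So there are 1276 such integers.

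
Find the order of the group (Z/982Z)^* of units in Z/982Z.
(Z/982Z)^* consists of the classes a with gcd(a, 982) = 1, so its order is φ(982). φ is multiplicative, with φ(p^e) = p^e − p^(e−1). Factorise 982 = 2 · 491. Then
  φ(982) = (2 − 1) · (491 − 1) = 1 · 490 = 490.
Thus |(Z/982Z)^*| = 490.

Final answer: |(Z/982Z)^*| = 490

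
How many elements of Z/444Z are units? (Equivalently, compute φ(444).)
An element a ∈ Z/444Z is a unit iff gcd(a, 444) = 1, so the number of units is φ(444). φ is multiplicative, with φ(p^e) = p^e − p^(e−1). Factorise 444 = 2^2 · 3 · 37. Then
  φ(444) = (2^2 − 2^1) · (3 − 1) · (37 − 1) = 2 · 2 · 36 = 144.

Final answer: Z/444Z has φ(444) = 144 units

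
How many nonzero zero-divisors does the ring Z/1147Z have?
In Z/1147Z each nonzero element is either a unit (gcd with 1147 is 1) or a zero-divisor (gcd > 1). The number of units is φ(1147): factorise 1147 = 31 · 37, so φ(1147) = (31 − 1) · (37 − 1) = 30 · 36 = 1080. The nonzero elements number 1147 − 1 = 1146. Hence the nonzero zero-divisors number 1146 − 1080 = 66.

Final answer: Z/1147Z has 66 nonzero zero-divisors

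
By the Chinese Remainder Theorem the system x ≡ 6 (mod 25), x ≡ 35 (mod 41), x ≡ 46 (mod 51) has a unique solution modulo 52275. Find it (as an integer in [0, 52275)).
The moduli 25, 41, 51 are pairwise coprime, so by the CRT there is a unique solution mod 25·41·51 = 52275.
Solve by successive substitution. Start with x ≡ 6 (mod 25).
  Combine with x ≡ 35 (mod 41): write x = 6 + 25·t and require 6 + 25·t ≡ 35 (mod 41), i.e. 25·t ≡ 35 − 6 ≡ 29 (mod 41). Since 25^(−1) ≡ 23 (mod 41), t ≡ 23·29 ≡ 11 (mod 41). So x ≡ 6 + 25·11 = 281 (mod 1025).
  Combine with x ≡ 46 (mod 51): write x = 281 + 1025·t and require 281 + 1025·t ≡ 46 (mod 51), i.e. 1025·t ≡ 46 − 281 ≡ 20 (mod 51). Since 1025^(−1) ≡ 41 (mod 51) (1025 ≡ 5 (mod 51)), t ≡ 41·20 ≡ 4 (mod 51). So x ≡ 281 + 1025·4 = 4381 (mod 52275).
Unique solution in [0, 52275): x = 4381.

Final answer: x ≡ 4381 (mod 52275); the representative in [0, 52275) is 4381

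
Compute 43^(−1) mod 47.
43^(−1) ≡ 35 (mod 47)

Apply the extended Euclidean algorithm to (47, 43), tracking rows (r, s, t) with s·47 + t·43 = r. Each division r_prev = q·r_cur + r_new produces the new row as (previous row) − q·(current row):
  row A: (47, 1, 0)   [1·47 + 0·43 = 47]
  row B: (43, 0, 1)   [0·47 + 1·43 = 43]
  47 = 1·43 + 4   → row C = row A − 1·row B = (4, 1, −1)   [check: 1·47 − 1·43 = 4]
  43 = 10·4 + 3   → row D = row B − 10·row C = (3, −10, 11)   [check: −10·47 + 11·43 = 3]
  4 = 1·3 + 1   → row E = row C − 1·row D = (1, 11, −12)   [check: 11·47 − 12·43 = 1]
  3 = 3·1 + 0   → remainder 0, stop. gcd = 1 (last nonzero row E).
The gcd is 1, so 43 is invertible mod 47. The last nonzero row gives 11·47 − 12·43 = 1, so t = −12. So 43^(−1) ≡ −12 ≡ 35 (mod 47). Verify: 43 · 35 = 1505 ≡ 1 (mod 47). ✓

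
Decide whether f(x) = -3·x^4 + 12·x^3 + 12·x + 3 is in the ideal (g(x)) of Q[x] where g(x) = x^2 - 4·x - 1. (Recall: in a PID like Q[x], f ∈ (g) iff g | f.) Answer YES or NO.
YES

In Q[x] the ideal (g) consists of all multiples of g, so f ∈ (g) iff g | f, i.e. iff the remainder of f on division by g is 0. Divide f by g (g is monic, so eliminate the leading term of the running remainder at each step):
  leading term -3·x^4: subtract (-3·x^2)·g(x) = -3·x^4 + 12·x^3 + 3·x^2, leaving -3·x^2 + 12·x + 3
  leading term -3·x^2: subtract (-3)·g(x) = -3·x^2 + 12·x + 3, leaving 0
The remainder is 0, so f(x) = g(x) · h(x) with h(x) = -3·x^2 - 3. Hence g | f, i.e. f ∈ (g).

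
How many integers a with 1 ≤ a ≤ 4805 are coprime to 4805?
The number of a ∈ {1, ..., 4805} with gcd(a, 4805) = 1 is by definition Euler's totient φ(4805). φ is multiplicative, with φ(p^e) = p^e − p^(e−1). Factorise 4805 = 5 · 31^2. Then
  φ(4805) = (5 − 1) · (31^2 − 31^1) = 4 · 930 = 3720.
So there are 3720 such integers.

Final answer: 3720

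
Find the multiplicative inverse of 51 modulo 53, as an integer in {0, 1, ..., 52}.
Apply the extended Euclidean algorithm to (53, 51), tracking rows (r, s, t) with s·53 + t·51 = r. Each division r_prev = q·r_cur + r_new produces the new row as (previous row) − q·(current row):
  row A: (53, 1, 0)   [1·53 + 0·51 = 53]
  row B: (51, 0, 1)   [0·53 + 1·51 = 51]
  53 = 1·51 + 2   → row C = row A − 1·row B = (2, 1, −1)   [check: 1·53 − 1·51 = 2]
  51 = 25·2 + 1   → row D = row B − 25·row C = (1, −25, 26)   [check: −25·53 + 26·51 = 1]
  2 = 2·1 + 0   → remainder 0, stop. gcd = 1 (last nonzero row D).
The gcd is 1, so 51 is invertible mod 53. The last nonzero row gives −25·53 + 26·51 = 1, so t = 26. So 51^(−1) ≡ 26 (mod 53). Verify: 51 · 26 = 1326 ≡ 1 (mod 53). ✓

Final answer: 51^(−1) ≡ 26 (mod 53)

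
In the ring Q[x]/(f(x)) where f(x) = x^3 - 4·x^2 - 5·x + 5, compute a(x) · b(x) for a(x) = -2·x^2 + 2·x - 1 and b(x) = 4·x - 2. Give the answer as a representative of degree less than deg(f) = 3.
a · b ≡ -20·x^2 - 48·x + 42 (mod f(x))

First multiply in Q[x] without reducing: a · b = -8·x^3 + 12·x^2 - 8·x + 2. Now divide by f(x) = x^3 - 4·x^2 - 5·x + 5, eliminating the leading term at each step:
  leading term -8·x^3: subtract (-8)·f(x) = -8·x^3 + 32·x^2 + 40·x - 40, leaving -20·x^2 - 48·x + 42
The degree is now < 3, so this is the remainder. Hence a · b ≡ -20·x^2 - 48·x + 42 in Q[x]/(f).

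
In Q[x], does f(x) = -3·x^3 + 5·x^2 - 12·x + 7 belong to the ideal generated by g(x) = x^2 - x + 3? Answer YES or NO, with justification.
NO

In Q[x] the ideal (g) consists of all multiples of g, so f ∈ (g) iff g | f, i.e. iff the remainder of f on division by g is 0. Divide f by g (g is monic, so eliminate the leading term of the running remainder at each step):
  leading term -3·x^3: subtract (-3·x)·g(x) = -3·x^3 + 3·x^2 - 9·x, leaving 2·x^2 - 3·x + 7
  leading term 2·x^2: subtract (2)·g(x) = 2·x^2 - 2·x + 6, leaving 1 - x
The remainder r(x) = 1 - x ≠ 0 (and deg r < deg g), so g ∤ f, i.e. f ∉ (g).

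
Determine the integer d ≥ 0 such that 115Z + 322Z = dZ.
In the PID Z, (a, b) is generated by gcd(a, b). Compute gcd(322, 115) with the extended Euclidean algorithm, tracking rows (r, s, t) with s·322 + t·115 = r:
  row A: (322, 1, 0)   [1·322 + 0·115 = 322]
  row B: (115, 0, 1)   [0·322 + 1·115 = 115]
  322 = 2·115 + 92   → row C = row A − 2·row B = (92, 1, −2)   [check: 1·322 − 2·115 = 92]
  115 = 1·92 + 23   → row D = row B − 1·row C = (23, −1, 3)   [check: −1·322 + 3·115 = 23]
  92 = 4·23 + 0   → remainder 0, stop. gcd = 23 (last nonzero row D).
So gcd(115, 322) = 23, with Bézout identity −1·322 + 3·115 = 23. Containment (⊇): the Bézout identity exhibits 23 as an element of (115, 322), giving (23) ⊆ (115, 322). Containment (⊆): since 23 | 115 and 23 | 322 (115 = 23·5, 322 = 23·14), every Z-linear combination of 115 and 322 is divisible by 23, so (115, 322) ⊆ (23). Therefore (115, 322) = (23), d = 23.

Final answer: (115, 322) = (23); d = 23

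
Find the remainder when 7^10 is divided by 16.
Use repeated squaring. Binary(10) = 1010. Walk through the bits of the exponent 10 left-to-right: at each bit after the leading one, square the running value, then multiply by 7 if the bit is 1 (always reducing mod 16):
  bit 1 = 1 (leading): start with 7.
  bit 2 = 0: square 7^2 = 49 ≡ 1 (mod 16).
  bit 3 = 1: square 1^2 = 1; bit is 1, so multiply 1·7 = 7 (mod 16).
  bit 4 = 0: square 7^2 = 49 ≡ 1 (mod 16).
Final value: 7^10 ≡ 1 (mod 16).

Final answer: 1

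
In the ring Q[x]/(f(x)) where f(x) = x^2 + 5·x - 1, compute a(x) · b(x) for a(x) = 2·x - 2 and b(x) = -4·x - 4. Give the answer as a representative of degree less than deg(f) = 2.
a · b ≡ 40·x (mod f(x))

First multiply in Q[x] without reducing: a · b = 8 - 8·x^2. Now divide by f(x) = x^2 + 5·x - 1, eliminating the leading term at each step:
  leading term -8·x^2: subtract (-8)·f(x) = -8·x^2 - 40·x + 8, leaving 40·x
The degree is now < 2, so this is the remainder. Hence a · b ≡ 40·x in Q[x]/(f).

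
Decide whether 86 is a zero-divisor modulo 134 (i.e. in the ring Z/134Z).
gcd(86, 134) = 2 > 1, so 86 is not a unit in Z/134Z. In Z/nZ every nonzero non-unit is a zero-divisor: explicitly, take b = 134/gcd = 67 ≠ 0 (mod 134); then 86·67 = 5762 = 43·134, i.e. 86·67 ≡ 0 (mod 134). So 86 is a zero-divisor.

Final answer: YES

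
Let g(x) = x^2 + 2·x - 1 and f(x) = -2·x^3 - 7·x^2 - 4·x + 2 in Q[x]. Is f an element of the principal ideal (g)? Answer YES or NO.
NO

In Q[x] the ideal (g) consists of all multiples of g, so f ∈ (g) iff g | f, i.e. iff the remainder of f on division by g is 0. Divide f by g (g is monic, so eliminate the leading term of the running remainder at each step):
  leading term -2·x^3: subtract (-2·x)·g(x) = -2·x^3 - 4·x^2 + 2·x, leaving -3·x^2 - 6·x + 2
  leading term -3·x^2: subtract (-3)·g(x) = -3·x^2 - 6·x + 3, leaving -1
The remainder r(x) = -1 ≠ 0 (and deg r < deg g), so g ∤ f, i.e. f ∉ (g).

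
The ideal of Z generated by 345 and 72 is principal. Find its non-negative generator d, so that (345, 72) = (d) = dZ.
(345, 72) = (3); d = 3

In the PID Z, (a, b) is generated by gcd(a, b). Compute gcd(345, 72) with the extended Euclidean algorithm, tracking rows (r, s, t) with s·345 + t·72 = r:
  row A: (345, 1, 0)   [1·345 + 0·72 = 345]
  row B: (72, 0, 1)   [0·345 + 1·72 = 72]
  345 = 4·72 + 57   → row C = row A − 4·row B = (57, 1, −4)   [check: 1·345 − 4·72 = 57]
  72 = 1·57 + 15   → row D = row B − 1·row C = (15, −1, 5)   [check: −1·345 + 5·72 = 15]
  57 = 3·15 + 12   → row E = row C − 3·row D = (12, 4, −19)   [check: 4·345 − 19·72 = 12]
  15 = 1·12 + 3   → row F = row D − 1·row E = (3, −5, 24)   [check: −5·345 + 24·72 = 3]
  12 = 4·3 + 0   → remainder 0, stop. gcd = 3 (last nonzero row F).
So gcd(345, 72) = 3, with Bézout identity −5·345 + 24·72 = 3. Containment (⊇): the Bézout identity exhibits 3 as an element of (345, 72), giving (3) ⊆ (345, 72). Containment (⊆): since 3 | 345 and 3 | 72 (345 = 3·115, 72 = 3·24), every Z-linear combination of 345 and 72 is divisible by 3, so (345, 72) ⊆ (3). Therefore (345, 72) = (3), d = 3.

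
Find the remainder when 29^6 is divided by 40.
Use repeated squaring. Binary(6) = 110. Walk through the bits of the exponent 6 left-to-right: at each bit after the leading one, square the running value, then multiply by 29 if the bit is 1 (always reducing mod 40):
  bit 1 = 1 (leading): start with 29.
  bit 2 = 1: square 29^2 = 841 ≡ 1; bit is 1, so multiply 1·29 = 29 (mod 40).
  bit 3 = 0: square 29^2 = 841 ≡ 1 (mod 40).
Final value: 29^6 ≡ 1 (mod 40).

Final answer: 1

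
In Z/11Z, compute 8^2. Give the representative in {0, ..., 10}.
Use repeated squaring. Binary(2) = 10. Walk through the bits of the exponent 2 left-to-right: at each bit after the leading one, square the running value, then multiply by 8 if the bit is 1 (always reducing mod 11):
  bit 1 = 1 (leading): start with 8.
  bit 2 = 0: square 8^2 = 64 ≡ 9 (mod 11).
Final value: 8^2 ≡ 9 (mod 11).

Final answer: 9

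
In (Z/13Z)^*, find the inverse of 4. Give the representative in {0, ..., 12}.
Apply the extended Euclidean algorithm to (13, 4), tracking rows (r, s, t) with s·13 + t·4 = r. Each division r_prev = q·r_cur + r_new produces the new row as (previous row) − q·(current row):
  row A: (13, 1, 0)   [1·13 + 0·4 = 13]
  row B: (4, 0, 1)   [0·13 + 1·4 = 4]
  13 = 3·4 + 1   → row C = row A − 3·row B = (1, 1, −3)   [check: 1·13 − 3·4 = 1]
  4 = 4·1 + 0   → remainder 0, stop. gcd = 1 (last nonzero row C).
The gcd is 1, so 4 is invertible mod 13. The last nonzero row gives 1·13 − 3·4 = 1, so t = −3. So 4^(−1) ≡ −3 ≡ 10 (mod 13). Verify: 4 · 10 = 40 ≡ 1 (mod 13). ✓

Final answer: 4^(−1) ≡ 10 (mod 13)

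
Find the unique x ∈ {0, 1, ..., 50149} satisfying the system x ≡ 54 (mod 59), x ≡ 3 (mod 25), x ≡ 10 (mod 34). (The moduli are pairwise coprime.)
The moduli 59, 25, 34 are pairwise coprime, so by the CRT there is a unique solution mod 59·25·34 = 50150.
Solve by successive substitution. Start with x ≡ 54 (mod 59).
  Combine with x ≡ 3 (mod 25): write x = 54 + 59·t and require 54 + 59·t ≡ 3 (mod 25), i.e. 59·t ≡ 3 − 54 ≡ 24 (mod 25). Since 59^(−1) ≡ 14 (mod 25) (59 ≡ 9 (mod 25)), t ≡ 14·24 ≡ 11 (mod 25). So x ≡ 54 + 59·11 = 703 (mod 1475).
  Combine with x ≡ 10 (mod 34): write x = 703 + 1475·t and require 703 + 1475·t ≡ 10 (mod 34), i.e. 1475·t ≡ 10 − 703 ≡ 21 (mod 34). Since 1475^(−1) ≡ 21 (mod 34) (1475 ≡ 13 (mod 34)), t ≡ 21·21 ≡ 33 (mod 34). So x ≡ 703 + 1475·33 = 49378 (mod 50150).
Unique solution in [0, 50150): x = 49378.

Final answer: x ≡ 49378 (mod 50150); the representative in [0, 50150) is 49378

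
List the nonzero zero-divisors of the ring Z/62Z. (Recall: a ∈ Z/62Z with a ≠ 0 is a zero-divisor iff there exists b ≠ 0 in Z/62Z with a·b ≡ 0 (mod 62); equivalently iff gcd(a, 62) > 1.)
nonzero zero-divisors of Z/62Z = {2, 4, 6, 8, 10, 12, 14, 16, 18, 20, 22, 24, 26, 28, 30, 31, 32, 34, 36, 38, 40, 42, 44, 46, 48, 50, 52, 54, 56, 58, 60}

An element a ∈ Z/62Z (with a ≠ 0) is a zero-divisor iff gcd(a, 62) > 1 (because a is a unit precisely when gcd(a, n) = 1, and in Z/nZ every nonzero, non-unit element is a zero-divisor). Scan a = 1, ..., 61 and keep those with gcd(a, 62) > 1:
  gcd(2, 62) = 2, gcd(4, 62) = 2, gcd(6, 62) = 2, gcd(8, 62) = 2, gcd(10, 62) = 2, gcd(12, 62) = 2, gcd(14, 62) = 2, gcd(16, 62) = 2, gcd(18, 62) = 2, gcd(20, 62) = 2, gcd(22, 62) = 2, gcd(24, 62) = 2, gcd(26, 62) = 2, gcd(28, 62) = 2, gcd(30, 62) = 2, gcd(31, 62) = 31, gcd(32, 62) = 2, gcd(34, 62) = 2, gcd(36, 62) = 2, gcd(38, 62) = 2, gcd(40, 62) = 2, gcd(42, 62) = 2, gcd(44, 62) = 2, gcd(46, 62) = 2, gcd(48, 62) = 2, gcd(50, 62) = 2, gcd(52, 62) = 2, gcd(54, 62) = 2, gcd(56, 62) = 2, gcd(58, 62) = 2, gcd(60, 62) = 2.
All other a ∈ {1, ..., 61} have gcd(a, 62) = 1 and are units. So the nonzero zero-divisors are exactly the 31 values of a appearing in this scan.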